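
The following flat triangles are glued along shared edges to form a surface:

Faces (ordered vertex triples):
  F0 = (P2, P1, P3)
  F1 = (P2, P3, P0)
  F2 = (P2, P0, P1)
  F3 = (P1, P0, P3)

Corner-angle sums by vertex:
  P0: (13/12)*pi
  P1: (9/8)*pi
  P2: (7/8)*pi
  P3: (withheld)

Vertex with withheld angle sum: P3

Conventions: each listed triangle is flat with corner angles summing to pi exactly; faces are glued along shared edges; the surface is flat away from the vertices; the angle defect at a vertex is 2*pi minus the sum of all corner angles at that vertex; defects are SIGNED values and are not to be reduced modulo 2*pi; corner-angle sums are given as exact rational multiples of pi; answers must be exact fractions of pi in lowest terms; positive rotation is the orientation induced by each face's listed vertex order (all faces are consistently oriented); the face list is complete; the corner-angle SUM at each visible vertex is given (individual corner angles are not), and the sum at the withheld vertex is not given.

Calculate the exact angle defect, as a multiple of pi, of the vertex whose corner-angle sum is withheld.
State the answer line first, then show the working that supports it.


Answer: defect(P3) = (13/12)*pi

V = 4, E = 6, F = 4; chi = V - E + F = 2
Gauss-Bonnet: total defect = 2*pi*chi = 4*pi; visible defects sum to (35/12)*pi


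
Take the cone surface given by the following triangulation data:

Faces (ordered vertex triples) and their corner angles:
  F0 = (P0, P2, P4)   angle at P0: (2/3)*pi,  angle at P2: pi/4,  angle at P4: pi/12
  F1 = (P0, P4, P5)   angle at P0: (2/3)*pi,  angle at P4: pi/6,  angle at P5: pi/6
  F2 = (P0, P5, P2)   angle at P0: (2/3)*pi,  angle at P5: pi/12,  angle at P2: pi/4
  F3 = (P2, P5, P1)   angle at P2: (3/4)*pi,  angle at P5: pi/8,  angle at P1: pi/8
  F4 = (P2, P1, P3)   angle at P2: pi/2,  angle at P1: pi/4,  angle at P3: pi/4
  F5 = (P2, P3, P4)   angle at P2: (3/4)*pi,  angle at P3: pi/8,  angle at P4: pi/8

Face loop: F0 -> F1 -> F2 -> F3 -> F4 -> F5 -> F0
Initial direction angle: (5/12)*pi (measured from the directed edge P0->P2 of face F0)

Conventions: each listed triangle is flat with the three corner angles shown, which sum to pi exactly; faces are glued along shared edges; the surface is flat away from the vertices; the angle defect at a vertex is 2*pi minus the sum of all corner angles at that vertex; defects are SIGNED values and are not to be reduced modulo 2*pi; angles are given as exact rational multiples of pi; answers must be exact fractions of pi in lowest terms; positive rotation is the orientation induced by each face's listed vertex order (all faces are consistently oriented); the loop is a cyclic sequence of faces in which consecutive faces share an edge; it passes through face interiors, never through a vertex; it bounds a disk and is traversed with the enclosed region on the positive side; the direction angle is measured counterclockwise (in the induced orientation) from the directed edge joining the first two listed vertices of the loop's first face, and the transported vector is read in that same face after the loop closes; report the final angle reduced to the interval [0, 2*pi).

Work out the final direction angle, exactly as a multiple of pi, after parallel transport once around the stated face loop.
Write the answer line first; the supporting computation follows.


Answer: final direction angle = (23/12)*pi

enclosed vertex P0: corner angles sum to 2*pi, defect = 2*pi - 2*pi = 0
enclosed vertex P2: corner angles sum to (5/2)*pi, defect = 2*pi - (5/2)*pi = -pi/2
the final direction is the initial angle plus the enclosed defects, taken mod 2*pi in the induced orientation
final angle = (5/12)*pi - pi/2 = (23/12)*pi (mod 2*pi)


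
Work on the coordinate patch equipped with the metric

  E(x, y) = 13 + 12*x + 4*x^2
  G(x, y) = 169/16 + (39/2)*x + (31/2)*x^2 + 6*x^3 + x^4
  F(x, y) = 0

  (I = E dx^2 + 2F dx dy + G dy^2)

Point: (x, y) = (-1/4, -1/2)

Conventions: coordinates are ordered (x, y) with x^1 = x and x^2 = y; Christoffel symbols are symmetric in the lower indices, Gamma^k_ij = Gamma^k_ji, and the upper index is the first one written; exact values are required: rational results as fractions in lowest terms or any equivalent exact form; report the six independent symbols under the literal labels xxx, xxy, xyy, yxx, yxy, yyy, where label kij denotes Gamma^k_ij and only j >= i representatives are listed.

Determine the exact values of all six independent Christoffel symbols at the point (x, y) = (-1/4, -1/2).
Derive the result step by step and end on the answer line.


E = 41/4, F = 0, G = 1681/256 at the point
E_x = 10, E_y = 0, F_x = 0, F_y = 0, G_x = 205/16, G_y = 0
EG - F^2 = 68921/1024;  g^inv = (1024/68921) * [[1681/256, 0], [0, 41/4]]
first-kind symbols [ij,l] = (1/2)(d_i g_jl + d_j g_il - d_l g_ij): [xx,x] = E_x/2 = 5, [xx,y] = F_x - E_y/2 = 0, [xy,x] = E_y/2 = 0, [xy,y] = G_x/2 = 205/32, [yy,x] = F_y - G_x/2 = -205/32, [yy,y] = G_y/2 = 0
Gamma^x_ij = (G*[ij,x] - F*[ij,y])/(EG - F^2), Gamma^y_ij = (E*[ij,y] - F*[ij,x])/(EG - F^2)

Answer: Gamma_xxx = 20/41, Gamma_xxy = 0, Gamma_xyy = -5/8, Gamma_yxx = 0, Gamma_yxy = 40/41, Gamma_yyy = 0


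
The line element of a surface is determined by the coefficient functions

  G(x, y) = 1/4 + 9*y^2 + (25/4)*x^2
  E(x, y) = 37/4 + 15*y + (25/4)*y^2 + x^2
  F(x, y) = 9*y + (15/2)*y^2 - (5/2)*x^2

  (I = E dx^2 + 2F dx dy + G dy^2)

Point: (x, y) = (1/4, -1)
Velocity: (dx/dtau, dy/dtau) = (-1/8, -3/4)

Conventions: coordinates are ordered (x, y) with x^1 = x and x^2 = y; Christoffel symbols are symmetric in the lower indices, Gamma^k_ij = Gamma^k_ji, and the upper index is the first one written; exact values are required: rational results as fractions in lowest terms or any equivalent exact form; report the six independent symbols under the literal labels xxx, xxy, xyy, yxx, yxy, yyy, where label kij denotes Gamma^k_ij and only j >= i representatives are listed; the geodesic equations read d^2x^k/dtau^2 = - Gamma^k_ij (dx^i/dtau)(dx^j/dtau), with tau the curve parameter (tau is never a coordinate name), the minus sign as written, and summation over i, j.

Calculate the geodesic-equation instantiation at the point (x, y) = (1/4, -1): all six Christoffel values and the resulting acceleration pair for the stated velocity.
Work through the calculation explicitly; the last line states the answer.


E = 9/16, F = -53/32, G = 617/64 at the point
E_x = 1/2, E_y = 5/2, F_x = -5/4, F_y = -6, G_x = 25/8, G_y = -18
EG - F^2 = 343/128;  g^inv = (128/343) * [[617/64, 53/32], [53/32, 9/16]]
first-kind symbols [ij,l] = (1/2)(d_i g_jl + d_j g_il - d_l g_ij): [xx,x] = E_x/2 = 1/4, [xx,y] = F_x - E_y/2 = -5/2, [xy,x] = E_y/2 = 5/4, [xy,y] = G_x/2 = 25/16, [yy,x] = F_y - G_x/2 = -121/16, [yy,y] = G_y/2 = -9
Gamma^x_ij = (G*[ij,x] - F*[ij,y])/(EG - F^2), Gamma^y_ij = (E*[ij,y] - F*[ij,x])/(EG - F^2)
Gamma_xxx = -443/686, Gamma_xxy = 7495/1372, Gamma_xyy = -89921/2744, Gamma_yxx = -127/343, Gamma_yxy = 755/686, Gamma_yyy = -9005/1372
d^2x/dtau^2 = -(Gamma_xxx*(-1/8)^2 + 2*Gamma_xxy*(-1/8)*(-3/4) + Gamma_xyy*(-3/4)^2) = 382381/21952
d^2y/dtau^2 = -(Gamma_yxx*(-1/8)^2 + 2*Gamma_yxy*(-1/8)*(-3/4) + Gamma_yyy*(-3/4)^2) = 38321/10976

Answer: Gamma_xxx = -443/686, Gamma_xxy = 7495/1372, Gamma_xyy = -89921/2744, Gamma_yxx = -127/343, Gamma_yxy = 755/686, Gamma_yyy = -9005/1372; accelerations (d^2x/dtau^2, d^2y/dtau^2) = (382381/21952, 38321/10976)


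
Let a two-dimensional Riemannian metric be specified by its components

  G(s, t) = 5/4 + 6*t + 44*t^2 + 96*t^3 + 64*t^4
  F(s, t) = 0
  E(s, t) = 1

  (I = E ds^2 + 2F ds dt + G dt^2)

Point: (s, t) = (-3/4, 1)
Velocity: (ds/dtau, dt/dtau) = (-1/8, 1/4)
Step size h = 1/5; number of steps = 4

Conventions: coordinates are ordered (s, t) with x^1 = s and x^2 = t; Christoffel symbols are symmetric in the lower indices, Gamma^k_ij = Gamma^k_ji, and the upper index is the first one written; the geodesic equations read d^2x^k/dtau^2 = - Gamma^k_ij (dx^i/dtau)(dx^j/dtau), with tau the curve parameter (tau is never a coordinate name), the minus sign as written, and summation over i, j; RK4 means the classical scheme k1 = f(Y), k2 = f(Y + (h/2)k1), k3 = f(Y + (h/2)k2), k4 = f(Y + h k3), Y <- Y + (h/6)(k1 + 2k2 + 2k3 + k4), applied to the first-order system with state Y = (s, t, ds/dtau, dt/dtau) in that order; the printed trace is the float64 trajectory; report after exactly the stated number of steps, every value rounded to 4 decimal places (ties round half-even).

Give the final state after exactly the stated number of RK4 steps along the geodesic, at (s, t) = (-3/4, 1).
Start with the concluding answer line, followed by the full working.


Answer: s = -0.8500, t = 1.1757, ds/dtau = -0.1250, dt/dtau = 0.1949

f(Y) = (ds/dtau, dt/dtau, -Gamma^s_ij Y'^i Y'^j, -Gamma^t_ij Y'^i Y'^j) with the Gammas evaluated at the stage position; h = 0.200000; intermediate values shown to 6 dp
step 0: s = -0.7500, t = 1.0000, ds/dtau = -0.1250, dt/dtau = 0.2500
step 1:
  k1: at (s, t) = (-0.750000, 1.000000), (ds/dtau, dt/dtau) = (-0.125000, 0.250000); Gamma_sss = 0.000000, Gamma_sst = 0.000000, Gamma_stt = 0.000000, Gamma_tss = 0.000000, Gamma_tst = 0.000000, Gamma_ttt = 1.510059; k1 = (-0.125000, 0.250000, 0.000000, -0.094379)
  k2: at (s, t) = (-0.762500, 1.025000), (ds/dtau, dt/dtau) = (-0.125000, 0.240562); Gamma_sss = 0.000000, Gamma_sst = 0.000000, Gamma_stt = 0.000000, Gamma_tss = 0.000000, Gamma_tst = 0.000000, Gamma_ttt = 1.481342; k2 = (-0.125000, 0.240562, 0.000000, -0.085725)
  k3: at (s, t) = (-0.762500, 1.024056), (ds/dtau, dt/dtau) = (-0.125000, 0.241427); Gamma_sss = 0.000000, Gamma_sst = 0.000000, Gamma_stt = 0.000000, Gamma_tss = 0.000000, Gamma_tst = 0.000000, Gamma_ttt = 1.482406; k3 = (-0.125000, 0.241427, 0.000000, -0.086405)
  k4: at (s, t) = (-0.775000, 1.048285), (ds/dtau, dt/dtau) = (-0.125000, 0.232719); Gamma_sss = 0.000000, Gamma_sst = 0.000000, Gamma_stt = 0.000000, Gamma_tss = 0.000000, Gamma_tst = 0.000000, Gamma_ttt = 1.455571; k4 = (-0.125000, 0.232719, 0.000000, -0.078831)
  Y <- Y + (h/6)(k1 + 2k2 + 2k3 + k4): s = -0.7750, t = 1.0482, ds/dtau = -0.1250, dt/dtau = 0.2328
step 2:
  k1: at (s, t) = (-0.775000, 1.048223), (ds/dtau, dt/dtau) = (-0.125000, 0.232751); Gamma_sss = 0.000000, Gamma_sst = 0.000000, Gamma_stt = 0.000000, Gamma_tss = 0.000000, Gamma_tst = 0.000000, Gamma_ttt = 1.455638; k1 = (-0.125000, 0.232751, 0.000000, -0.078856)
  k2: at (s, t) = (-0.787500, 1.071498), (ds/dtau, dt/dtau) = (-0.125000, 0.224865); Gamma_sss = 0.000000, Gamma_sst = 0.000000, Gamma_stt = 0.000000, Gamma_tss = 0.000000, Gamma_tst = 0.000000, Gamma_ttt = 1.430767; k2 = (-0.125000, 0.224865, 0.000000, -0.072346)
  k3: at (s, t) = (-0.787500, 1.070710), (ds/dtau, dt/dtau) = (-0.125000, 0.225516); Gamma_sss = 0.000000, Gamma_sst = 0.000000, Gamma_stt = 0.000000, Gamma_tss = 0.000000, Gamma_tst = 0.000000, Gamma_ttt = 1.431596; k3 = (-0.125000, 0.225516, 0.000000, -0.072808)
  k4: at (s, t) = (-0.800000, 1.093327), (ds/dtau, dt/dtau) = (-0.125000, 0.218189); Gamma_sss = 0.000000, Gamma_sst = 0.000000, Gamma_stt = 0.000000, Gamma_tss = 0.000000, Gamma_tst = 0.000000, Gamma_ttt = 1.408212; k4 = (-0.125000, 0.218189, 0.000000, -0.067040)
  Y <- Y + (h/6)(k1 + 2k2 + 2k3 + k4): s = -0.8000, t = 1.0933, ds/dtau = -0.1250, dt/dtau = 0.2182
step 3:
  k1: at (s, t) = (-0.800000, 1.093280), (ds/dtau, dt/dtau) = (-0.125000, 0.218211); Gamma_sss = 0.000000, Gamma_sst = 0.000000, Gamma_stt = 0.000000, Gamma_tss = 0.000000, Gamma_tst = 0.000000, Gamma_ttt = 1.408259; k1 = (-0.125000, 0.218211, 0.000000, -0.067056)
  k2: at (s, t) = (-0.812500, 1.115101), (ds/dtau, dt/dtau) = (-0.125000, 0.211505); Gamma_sss = 0.000000, Gamma_sst = 0.000000, Gamma_stt = 0.000000, Gamma_tss = 0.000000, Gamma_tst = 0.000000, Gamma_ttt = 1.386418; k2 = (-0.125000, 0.211505, 0.000000, -0.062021)
  k3: at (s, t) = (-0.812500, 1.114431), (ds/dtau, dt/dtau) = (-0.125000, 0.212009); Gamma_sss = 0.000000, Gamma_sst = 0.000000, Gamma_stt = 0.000000, Gamma_tss = 0.000000, Gamma_tst = 0.000000, Gamma_ttt = 1.387079; k3 = (-0.125000, 0.212009, 0.000000, -0.062346)
  k4: at (s, t) = (-0.825000, 1.135682), (ds/dtau, dt/dtau) = (-0.125000, 0.205742); Gamma_sss = 0.000000, Gamma_sst = 0.000000, Gamma_stt = 0.000000, Gamma_tss = 0.000000, Gamma_tst = 0.000000, Gamma_ttt = 1.366438; k4 = (-0.125000, 0.205742, 0.000000, -0.057841)
  Y <- Y + (h/6)(k1 + 2k2 + 2k3 + k4): s = -0.8250, t = 1.1356, ds/dtau = -0.1250, dt/dtau = 0.2058
step 4:
  k1: at (s, t) = (-0.825000, 1.135646), (ds/dtau, dt/dtau) = (-0.125000, 0.205757); Gamma_sss = 0.000000, Gamma_sst = 0.000000, Gamma_stt = 0.000000, Gamma_tss = 0.000000, Gamma_tst = 0.000000, Gamma_ttt = 1.366472; k1 = (-0.125000, 0.205757, 0.000000, -0.057851)
  k2: at (s, t) = (-0.837500, 1.156222), (ds/dtau, dt/dtau) = (-0.125000, 0.199971); Gamma_sss = 0.000000, Gamma_sst = 0.000000, Gamma_stt = 0.000000, Gamma_tss = 0.000000, Gamma_tst = 0.000000, Gamma_ttt = 1.347071; k2 = (-0.125000, 0.199971, 0.000000, -0.053867)
  k3: at (s, t) = (-0.837500, 1.155643), (ds/dtau, dt/dtau) = (-0.125000, 0.200370); Gamma_sss = 0.000000, Gamma_sst = 0.000000, Gamma_stt = 0.000000, Gamma_tss = 0.000000, Gamma_tst = 0.000000, Gamma_ttt = 1.347609; k3 = (-0.125000, 0.200370, 0.000000, -0.054104)
  k4: at (s, t) = (-0.850000, 1.175720), (ds/dtau, dt/dtau) = (-0.125000, 0.194936); Gamma_sss = 0.000000, Gamma_sst = 0.000000, Gamma_stt = 0.000000, Gamma_tss = 0.000000, Gamma_tst = 0.000000, Gamma_ttt = 1.329194; k4 = (-0.125000, 0.194936, 0.000000, -0.050509)
  Y <- Y + (h/6)(k1 + 2k2 + 2k3 + k4): s = -0.8500, t = 1.1757, ds/dtau = -0.1250, dt/dtau = 0.1949


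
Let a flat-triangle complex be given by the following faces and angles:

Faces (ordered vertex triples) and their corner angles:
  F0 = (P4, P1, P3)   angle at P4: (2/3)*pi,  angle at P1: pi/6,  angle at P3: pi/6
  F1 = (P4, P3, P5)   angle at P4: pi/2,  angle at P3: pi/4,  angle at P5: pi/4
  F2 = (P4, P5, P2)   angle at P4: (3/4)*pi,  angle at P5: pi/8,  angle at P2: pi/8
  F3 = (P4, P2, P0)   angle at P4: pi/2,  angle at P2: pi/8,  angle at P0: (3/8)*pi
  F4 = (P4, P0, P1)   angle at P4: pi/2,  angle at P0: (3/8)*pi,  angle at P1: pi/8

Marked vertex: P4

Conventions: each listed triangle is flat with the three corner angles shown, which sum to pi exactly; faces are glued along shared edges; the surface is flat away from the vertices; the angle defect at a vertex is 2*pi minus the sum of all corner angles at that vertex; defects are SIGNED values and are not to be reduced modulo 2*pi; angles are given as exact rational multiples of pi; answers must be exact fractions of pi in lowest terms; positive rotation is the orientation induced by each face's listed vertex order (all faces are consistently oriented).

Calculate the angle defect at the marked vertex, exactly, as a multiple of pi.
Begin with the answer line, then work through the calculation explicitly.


Answer: defect(P4) = (-11/12)*pi

Sum of corner angles at P4: (35/12)*pi
defect = 2*pi - (35/12)*pi


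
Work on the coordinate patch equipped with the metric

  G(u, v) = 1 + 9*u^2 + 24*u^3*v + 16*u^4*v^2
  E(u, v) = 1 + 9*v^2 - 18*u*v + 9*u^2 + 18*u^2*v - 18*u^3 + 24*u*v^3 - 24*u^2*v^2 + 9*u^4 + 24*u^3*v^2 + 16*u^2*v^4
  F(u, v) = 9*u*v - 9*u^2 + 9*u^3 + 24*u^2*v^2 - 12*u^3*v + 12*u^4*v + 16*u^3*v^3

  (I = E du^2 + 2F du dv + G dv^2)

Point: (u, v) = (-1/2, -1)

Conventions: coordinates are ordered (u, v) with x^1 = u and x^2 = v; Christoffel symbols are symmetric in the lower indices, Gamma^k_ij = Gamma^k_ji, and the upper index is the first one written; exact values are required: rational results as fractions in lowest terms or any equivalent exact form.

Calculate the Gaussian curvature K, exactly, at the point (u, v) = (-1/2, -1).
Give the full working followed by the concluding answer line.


E = 137/16, F = 55/8, G = 29/4, EG - F^2 = 237/16 at the point
E_u = 11, E_v = -77/2, F_u = -57/4, F_v = -81/4, G_u = -35, G_v = -5
E_vv = 120, F_uv = 78, G_uu = 138
Apply the Brioschi formula K = (det M1 - det M2)/(EG - F^2)^2 over the derivative matrices of E, F, G.
M1 = [[-E_vv/2 + F_uv - G_uu/2, E_u/2, F_u - E_v/2], [F_v - G_u/2, E, F], [G_v/2, F, G]] = [[-51, 11/2, 5], [-11/4, 137/16, 55/8], [-5/2, 55/8, 29/4]]; det M1 = -11645/16
M2 = [[0, E_v/2, G_u/2], [E_v/2, E, F], [G_u/2, F, G]] = [[0, -77/4, -35/2], [-77/4, 137/16, 55/8], [-35/2, 55/8, 29/4]]; det M2 = -10829/16
det M1 - det M2 = -51; K = -51 / (237/16)^2 = -4352/18723

Answer: K = -4352/18723


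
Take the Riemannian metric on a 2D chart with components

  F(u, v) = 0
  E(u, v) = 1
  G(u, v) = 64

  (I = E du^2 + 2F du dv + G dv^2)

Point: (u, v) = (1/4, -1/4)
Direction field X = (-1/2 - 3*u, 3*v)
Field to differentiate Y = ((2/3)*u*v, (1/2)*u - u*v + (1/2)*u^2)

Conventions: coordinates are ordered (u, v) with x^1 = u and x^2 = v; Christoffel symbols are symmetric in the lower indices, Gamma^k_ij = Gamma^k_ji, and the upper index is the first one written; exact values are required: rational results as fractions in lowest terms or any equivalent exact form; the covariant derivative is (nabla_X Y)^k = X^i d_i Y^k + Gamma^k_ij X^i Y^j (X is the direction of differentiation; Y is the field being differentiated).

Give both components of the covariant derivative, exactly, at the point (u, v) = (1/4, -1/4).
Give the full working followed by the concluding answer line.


E = 1, F = 0, G = 64 at the point
E_u = 0, E_v = 0, F_u = 0, F_v = 0, G_u = 0, G_v = 0
EG - F^2 = 64;  g^inv = (1/64) * [[64, 0], [0, 1]]
first-kind symbols [ij,l] = (1/2)(d_i g_jl + d_j g_il - d_l g_ij): [uu,u] = E_u/2 = 0, [uu,v] = F_u - E_v/2 = 0, [uv,u] = E_v/2 = 0, [uv,v] = G_u/2 = 0, [vv,u] = F_v - G_u/2 = 0, [vv,v] = G_v/2 = 0
Gamma^u_ij = (G*[ij,u] - F*[ij,v])/(EG - F^2), Gamma^v_ij = (E*[ij,v] - F*[ij,u])/(EG - F^2)
Gamma_uuu = 0, Gamma_uuv = 0, Gamma_uvv = 0, Gamma_vuu = 0, Gamma_vuv = 0, Gamma_vvv = 0
X = (-5/4, -3/4), Y = (-1/24, 7/32) at the point

Answer: (nabla_X Y)^u = 1/12, (nabla_X Y)^v = -17/16


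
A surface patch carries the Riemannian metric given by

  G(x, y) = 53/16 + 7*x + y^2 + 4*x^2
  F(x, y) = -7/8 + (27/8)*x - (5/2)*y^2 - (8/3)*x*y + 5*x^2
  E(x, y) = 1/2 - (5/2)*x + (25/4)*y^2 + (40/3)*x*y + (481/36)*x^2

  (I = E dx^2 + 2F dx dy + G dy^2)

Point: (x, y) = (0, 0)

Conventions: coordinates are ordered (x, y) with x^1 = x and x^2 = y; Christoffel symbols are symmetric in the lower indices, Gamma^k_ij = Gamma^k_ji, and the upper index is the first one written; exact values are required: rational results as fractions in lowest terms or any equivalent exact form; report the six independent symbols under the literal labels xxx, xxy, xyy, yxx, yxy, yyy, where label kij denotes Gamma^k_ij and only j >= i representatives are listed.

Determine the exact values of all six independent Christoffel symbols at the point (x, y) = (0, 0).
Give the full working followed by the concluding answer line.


E = 1/2, F = -7/8, G = 53/16 at the point
E_x = -5/2, E_y = 0, F_x = 27/8, F_y = 0, G_x = 7, G_y = 0
EG - F^2 = 57/64;  g^inv = (64/57) * [[53/16, 7/8], [7/8, 1/2]]
first-kind symbols [ij,l] = (1/2)(d_i g_jl + d_j g_il - d_l g_ij): [xx,x] = E_x/2 = -5/4, [xx,y] = F_x - E_y/2 = 27/8, [xy,x] = E_y/2 = 0, [xy,y] = G_x/2 = 7/2, [yy,x] = F_y - G_x/2 = -7/2, [yy,y] = G_y/2 = 0
Gamma^x_ij = (G*[ij,x] - F*[ij,y])/(EG - F^2), Gamma^y_ij = (E*[ij,y] - F*[ij,x])/(EG - F^2)

Answer: Gamma_xxx = -4/3, Gamma_xxy = 196/57, Gamma_xyy = -742/57, Gamma_yxx = 2/3, Gamma_yxy = 112/57, Gamma_yyy = -196/57


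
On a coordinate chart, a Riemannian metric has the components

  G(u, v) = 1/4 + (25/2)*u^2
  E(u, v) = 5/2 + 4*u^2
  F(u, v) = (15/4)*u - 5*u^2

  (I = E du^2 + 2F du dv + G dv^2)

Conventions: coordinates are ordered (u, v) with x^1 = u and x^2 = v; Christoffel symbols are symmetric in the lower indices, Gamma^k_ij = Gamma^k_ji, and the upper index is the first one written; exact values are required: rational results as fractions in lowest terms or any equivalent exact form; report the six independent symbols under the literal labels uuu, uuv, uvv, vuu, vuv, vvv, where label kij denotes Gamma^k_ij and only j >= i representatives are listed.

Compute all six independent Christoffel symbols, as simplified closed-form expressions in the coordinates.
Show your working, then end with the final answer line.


E = 5/2 + 4*u^2; F = (15/4)*u - 5*u^2; G = 1/4 + (25/2)*u^2
Gamma^k_ij = (1/2) g^{kl} (d_i g_jl + d_j g_il - d_l g_ij), with g^inv = (1/(EG-F^2)) [[G, -F], [-F, E]]
first partials: E_u = 8*u, E_v = 0, F_u = 15/4 - 10*u, F_v = 0, G_u = 25*u, G_v = 0
D = EG - F^2 = 5/8 + (291/16)*u^2 + (75/2)*u^3 + 25*u^4
expanded: Gamma^u_uu = (G E_u - 2F F_u + F E_v)/(2D), Gamma^u_uv = (G E_v - F G_u)/(2D), Gamma^u_vv = (2G F_v - G G_u - F G_v)/(2D), Gamma^v_uu = (2E F_u - E E_v - F E_u)/(2D), Gamma^v_uv = (E G_u - F E_v)/(2D), Gamma^v_vv = (E G_v - 2F F_v + F G_u)/(2D); substitute and cancel common factors

Answer: Gamma_uuu = (900*u^2 - 209*u)/(400*u^4 + 600*u^3 + 291*u^2 + 10), Gamma_uuv = (1000*u^3 - 750*u^2)/(400*u^4 + 600*u^3 + 291*u^2 + 10), Gamma_uvv = (-2500*u^3 - 50*u)/(400*u^4 + 600*u^3 + 291*u^2 + 10), Gamma_vuu = (-320*u^3 - 400*u + 150)/(400*u^4 + 600*u^3 + 291*u^2 + 10), Gamma_vuv = (800*u^3 + 500*u)/(400*u^4 + 600*u^3 + 291*u^2 + 10), Gamma_vvv = (-1000*u^3 + 750*u^2)/(400*u^4 + 600*u^3 + 291*u^2 + 10)


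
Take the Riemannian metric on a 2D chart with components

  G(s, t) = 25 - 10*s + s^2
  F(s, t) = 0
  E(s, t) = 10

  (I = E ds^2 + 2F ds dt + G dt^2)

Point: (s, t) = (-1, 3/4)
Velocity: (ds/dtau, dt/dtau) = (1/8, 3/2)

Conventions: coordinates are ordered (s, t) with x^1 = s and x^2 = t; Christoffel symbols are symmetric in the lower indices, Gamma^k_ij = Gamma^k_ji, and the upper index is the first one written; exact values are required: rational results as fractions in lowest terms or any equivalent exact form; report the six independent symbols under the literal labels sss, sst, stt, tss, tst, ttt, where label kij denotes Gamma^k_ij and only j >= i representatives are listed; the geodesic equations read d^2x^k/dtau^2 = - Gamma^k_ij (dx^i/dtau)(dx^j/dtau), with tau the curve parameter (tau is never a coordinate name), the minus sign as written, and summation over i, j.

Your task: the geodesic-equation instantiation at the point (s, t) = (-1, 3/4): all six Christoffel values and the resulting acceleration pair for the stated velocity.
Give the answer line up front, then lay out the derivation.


Answer: Gamma_sss = 0, Gamma_sst = 0, Gamma_stt = 3/5, Gamma_tss = 0, Gamma_tst = -1/6, Gamma_ttt = 0; accelerations (d^2s/dtau^2, d^2t/dtau^2) = (-27/20, 1/16)

E = 10, F = 0, G = 36 at the point
E_s = 0, E_t = 0, F_s = 0, F_t = 0, G_s = -12, G_t = 0
EG - F^2 = 360;  g^inv = (1/360) * [[36, 0], [0, 10]]
first-kind symbols [ij,l] = (1/2)(d_i g_jl + d_j g_il - d_l g_ij): [ss,s] = E_s/2 = 0, [ss,t] = F_s - E_t/2 = 0, [st,s] = E_t/2 = 0, [st,t] = G_s/2 = -6, [tt,s] = F_t - G_s/2 = 6, [tt,t] = G_t/2 = 0
Gamma^s_ij = (G*[ij,s] - F*[ij,t])/(EG - F^2), Gamma^t_ij = (E*[ij,t] - F*[ij,s])/(EG - F^2)
Gamma_sss = 0, Gamma_sst = 0, Gamma_stt = 3/5, Gamma_tss = 0, Gamma_tst = -1/6, Gamma_ttt = 0
d^2s/dtau^2 = -(Gamma_sss*(1/8)^2 + 2*Gamma_sst*(1/8)*(3/2) + Gamma_stt*(3/2)^2) = -27/20
d^2t/dtau^2 = -(Gamma_tss*(1/8)^2 + 2*Gamma_tst*(1/8)*(3/2) + Gamma_ttt*(3/2)^2) = 1/16


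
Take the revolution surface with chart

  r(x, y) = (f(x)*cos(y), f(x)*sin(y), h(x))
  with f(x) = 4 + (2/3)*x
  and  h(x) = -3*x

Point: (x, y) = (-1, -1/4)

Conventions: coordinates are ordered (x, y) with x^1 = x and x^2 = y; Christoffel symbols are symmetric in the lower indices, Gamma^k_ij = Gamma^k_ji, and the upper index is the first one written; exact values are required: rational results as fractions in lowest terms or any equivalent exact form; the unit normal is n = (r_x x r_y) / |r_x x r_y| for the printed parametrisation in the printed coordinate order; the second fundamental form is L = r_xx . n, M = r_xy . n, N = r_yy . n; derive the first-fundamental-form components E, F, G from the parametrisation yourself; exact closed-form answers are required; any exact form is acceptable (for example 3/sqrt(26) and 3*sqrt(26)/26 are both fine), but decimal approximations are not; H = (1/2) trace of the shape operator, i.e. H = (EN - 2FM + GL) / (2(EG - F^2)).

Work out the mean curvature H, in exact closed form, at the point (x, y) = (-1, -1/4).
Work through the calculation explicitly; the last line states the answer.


f = 10/3, f' = 2/3, f'' = 0, h' = -3, h'' = 0
E = 85/9, F = 0, G = 100/9; answer radicand W^2 = 85/9
unnormalised second-form numerators: l = 0, m = 0, n = -10; L = l/sqrt(85/9), and similarly M = m/sqrt(W^2), N = n/sqrt(W^2)
H = (E*n - 2*F*m + G*l) / (2*(EG - F^2)*sqrt(W^2)); E*n - 2*F*m + G*l = -850/9, EG - F^2 = 8500/81, so H = (-9/20)/sqrt(85/9)

Answer: H = -27*sqrt(85)/1700


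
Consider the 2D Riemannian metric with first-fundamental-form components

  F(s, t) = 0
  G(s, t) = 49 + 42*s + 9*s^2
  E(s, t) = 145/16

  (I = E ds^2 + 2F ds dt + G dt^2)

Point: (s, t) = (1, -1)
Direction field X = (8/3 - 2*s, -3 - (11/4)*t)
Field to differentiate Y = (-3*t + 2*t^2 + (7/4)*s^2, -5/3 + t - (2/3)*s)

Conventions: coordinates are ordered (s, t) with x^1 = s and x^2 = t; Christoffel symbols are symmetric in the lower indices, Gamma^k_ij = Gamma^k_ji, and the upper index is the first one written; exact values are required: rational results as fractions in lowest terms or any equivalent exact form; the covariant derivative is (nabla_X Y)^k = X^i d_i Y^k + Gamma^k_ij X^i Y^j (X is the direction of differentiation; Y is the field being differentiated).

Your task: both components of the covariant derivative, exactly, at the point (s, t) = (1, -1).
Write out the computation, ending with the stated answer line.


E = 145/16, F = 0, G = 100 at the point
E_s = 0, E_t = 0, F_s = 0, F_t = 0, G_s = 60, G_t = 0
EG - F^2 = 3625/4;  g^inv = (4/3625) * [[100, 0], [0, 145/16]]
first-kind symbols [ij,l] = (1/2)(d_i g_jl + d_j g_il - d_l g_ij): [ss,s] = E_s/2 = 0, [ss,t] = F_s - E_t/2 = 0, [st,s] = E_t/2 = 0, [st,t] = G_s/2 = 30, [tt,s] = F_t - G_s/2 = -30, [tt,t] = G_t/2 = 0
Gamma^s_ij = (G*[ij,s] - F*[ij,t])/(EG - F^2), Gamma^t_ij = (E*[ij,t] - F*[ij,s])/(EG - F^2)
Gamma_sss = 0, Gamma_sst = 0, Gamma_stt = -96/29, Gamma_tss = 0, Gamma_tst = 3/10, Gamma_ttt = 0
X = (2/3, -1/4), Y = (27/4, -10/3) at the point

Answer: (nabla_X Y)^s = 461/348, (nabla_X Y)^t = -2689/1440


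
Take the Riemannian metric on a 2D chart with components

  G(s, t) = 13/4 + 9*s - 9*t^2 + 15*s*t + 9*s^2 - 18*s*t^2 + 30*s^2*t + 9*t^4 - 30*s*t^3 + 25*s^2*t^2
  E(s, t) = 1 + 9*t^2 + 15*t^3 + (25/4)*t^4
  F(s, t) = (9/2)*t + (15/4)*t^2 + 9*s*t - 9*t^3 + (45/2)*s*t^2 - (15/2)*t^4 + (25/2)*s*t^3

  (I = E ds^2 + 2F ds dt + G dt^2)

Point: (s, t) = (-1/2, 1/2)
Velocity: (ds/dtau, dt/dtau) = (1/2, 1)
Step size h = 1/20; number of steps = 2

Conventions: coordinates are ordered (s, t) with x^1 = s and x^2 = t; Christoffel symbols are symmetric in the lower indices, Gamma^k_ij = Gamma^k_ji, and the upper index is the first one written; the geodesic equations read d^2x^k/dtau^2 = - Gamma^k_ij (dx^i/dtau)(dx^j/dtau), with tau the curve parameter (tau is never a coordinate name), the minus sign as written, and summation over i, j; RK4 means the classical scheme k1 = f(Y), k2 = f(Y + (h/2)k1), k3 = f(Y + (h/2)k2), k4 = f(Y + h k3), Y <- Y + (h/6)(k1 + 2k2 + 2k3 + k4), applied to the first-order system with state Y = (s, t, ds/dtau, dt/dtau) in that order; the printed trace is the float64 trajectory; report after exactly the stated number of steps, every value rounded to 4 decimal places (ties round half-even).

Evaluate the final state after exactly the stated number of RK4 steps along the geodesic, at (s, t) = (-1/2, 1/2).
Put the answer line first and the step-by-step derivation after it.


Answer: s = -0.4500, t = 0.6000, ds/dtau = 0.4986, dt/dtau = 1.0012

f(Y) = (ds/dtau, dt/dtau, -Gamma^s_ij Y'^i Y'^j, -Gamma^t_ij Y'^i Y'^j) with the Gammas evaluated at the stage position; h = 0.050000; intermediate values shown to 6 dp
step 0: s = -0.5000, t = 0.5000, ds/dtau = 0.5000, dt/dtau = 1.0000
step 1:
  k1: at (s, t) = (-0.500000, 0.500000), (ds/dtau, dt/dtau) = (0.500000, 1.000000); Gamma_sss = 0.000000, Gamma_sst = 1.228243, Gamma_stt = -1.228243, Gamma_tss = 0.000000, Gamma_tst = -1.155993, Gamma_ttt = 1.155993; k1 = (0.500000, 1.000000, 0.000000, 0.000000)
  k2: at (s, t) = (-0.487500, 0.525000), (ds/dtau, dt/dtau) = (0.500000, 1.000000); Gamma_sss = 0.000000, Gamma_sst = 1.223730, Gamma_stt = -1.215571, Gamma_tss = 0.000000, Gamma_tst = -1.118332, Gamma_ttt = 1.110876; k2 = (0.500000, 1.000000, -0.008158, 0.007456)
  k3: at (s, t) = (-0.487500, 0.525000), (ds/dtau, dt/dtau) = (0.499796, 1.000186); Gamma_sss = 0.000000, Gamma_sst = 1.223730, Gamma_stt = -1.215571, Gamma_tss = 0.000000, Gamma_tst = -1.118332, Gamma_ttt = 1.110876; k3 = (0.499796, 1.000186, -0.007434, 0.006794)
  k4: at (s, t) = (-0.475010, 0.550009), (ds/dtau, dt/dtau) = (0.499628, 1.000340); Gamma_sss = 0.000000, Gamma_sst = 1.217451, Gamma_stt = -1.201584, Gamma_tss = 0.000000, Gamma_tst = -1.082140, Gamma_ttt = 1.068037; k4 = (0.499628, 1.000340, -0.014559, 0.012941)
  Y <- Y + (h/6)(k1 + 2k2 + 2k3 + k4): s = -0.4750, t = 0.5500, ds/dtau = 0.4996, dt/dtau = 1.0003
step 2:
  k1: at (s, t) = (-0.475006, 0.550006), (ds/dtau, dt/dtau) = (0.499619, 1.000345); Gamma_sss = 0.000000, Gamma_sst = 1.217466, Gamma_stt = -1.201594, Gamma_tss = 0.000000, Gamma_tst = -1.082142, Gamma_ttt = 1.068035; k1 = (0.499619, 1.000345, -0.014534, 0.012918)
  k2: at (s, t) = (-0.462516, 0.575015), (ds/dtau, dt/dtau) = (0.499255, 1.000668); Gamma_sss = 0.000000, Gamma_sst = 1.209776, Gamma_stt = -1.186629, Gamma_tss = 0.000000, Gamma_tst = -1.047435, Gamma_ttt = 1.027395; k2 = (0.499255, 1.000668, -0.020565, 0.017806)
  k3: at (s, t) = (-0.462525, 0.575023), (ds/dtau, dt/dtau) = (0.499105, 1.000790); Gamma_sss = 0.000000, Gamma_sst = 1.209740, Gamma_stt = -1.186605, Gamma_tss = 0.000000, Gamma_tst = -1.047432, Gamma_ttt = 1.027401; k3 = (0.499105, 1.000790, -0.020046, 0.017356)
  k4: at (s, t) = (-0.450051, 0.600045), (ds/dtau, dt/dtau) = (0.498617, 1.001213); Gamma_sss = 0.000000, Gamma_sst = 1.200835, Gamma_stt = -1.170875, Gamma_tss = 0.000000, Gamma_tst = -1.014191, Gamma_ttt = 0.988888; k4 = (0.498617, 1.001213, -0.025247, 0.021323)
  Y <- Y + (h/6)(k1 + 2k2 + 2k3 + k4): s = -0.4500, t = 0.6000, ds/dtau = 0.4986, dt/dtau = 1.0012


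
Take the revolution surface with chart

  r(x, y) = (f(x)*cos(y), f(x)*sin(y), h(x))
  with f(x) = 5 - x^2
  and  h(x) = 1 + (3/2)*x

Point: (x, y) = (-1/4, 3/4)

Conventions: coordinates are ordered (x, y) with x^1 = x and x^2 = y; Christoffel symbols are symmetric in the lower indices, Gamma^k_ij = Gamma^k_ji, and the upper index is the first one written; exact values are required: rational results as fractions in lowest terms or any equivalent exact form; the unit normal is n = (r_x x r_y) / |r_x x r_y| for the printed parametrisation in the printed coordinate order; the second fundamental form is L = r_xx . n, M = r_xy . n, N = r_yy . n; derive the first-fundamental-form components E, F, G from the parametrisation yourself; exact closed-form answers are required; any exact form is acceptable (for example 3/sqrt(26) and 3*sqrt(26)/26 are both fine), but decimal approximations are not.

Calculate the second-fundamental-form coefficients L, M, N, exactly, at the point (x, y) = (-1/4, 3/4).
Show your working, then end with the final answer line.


f = 79/16, f' = 1/2, f'' = -2, h' = 3/2, h'' = 0
E = 5/2, F = 0, G = 6241/256; answer radicand W^2 = 5/2
unnormalised second-form numerators: l = 3, m = 0, n = 237/32; L = l/sqrt(5/2), and similarly M = m/sqrt(W^2), N = n/sqrt(W^2)

Answer: L = 3*sqrt(10)/5, M = 0, N = 237*sqrt(10)/160


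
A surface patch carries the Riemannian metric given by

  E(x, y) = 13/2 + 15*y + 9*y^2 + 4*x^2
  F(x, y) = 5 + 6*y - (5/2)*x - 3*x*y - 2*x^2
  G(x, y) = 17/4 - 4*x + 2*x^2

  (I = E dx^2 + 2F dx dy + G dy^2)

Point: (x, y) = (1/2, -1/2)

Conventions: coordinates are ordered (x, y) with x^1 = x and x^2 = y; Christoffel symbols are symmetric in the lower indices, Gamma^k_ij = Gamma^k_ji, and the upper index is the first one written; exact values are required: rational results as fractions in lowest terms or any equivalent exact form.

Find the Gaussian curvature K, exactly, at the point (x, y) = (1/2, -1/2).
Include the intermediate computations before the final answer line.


E = 9/4, F = 1, G = 11/4, EG - F^2 = 83/16 at the point
E_x = 4, E_y = 6, F_x = -3, F_y = 9/2, G_x = -2, G_y = 0
E_yy = 18, F_xy = -3, G_xx = 4
By Brioschi, K is (det M1 - det M2) divided by (EG - F^2) squared.
M1 = [[-E_yy/2 + F_xy - G_xx/2, E_x/2, F_x - E_y/2], [F_y - G_x/2, E, F], [G_y/2, F, G]] = [[-14, 2, -6], [11/2, 9/4, 1], [0, 1, 11/4]]; det M1 = -1087/8
M2 = [[0, E_y/2, G_x/2], [E_y/2, E, F], [G_x/2, F, G]] = [[0, 3, -1], [3, 9/4, 1], [-1, 1, 11/4]]; det M2 = -33
det M1 - det M2 = -823/8; K = -823/8 / (83/16)^2 = -26336/6889

Answer: K = -26336/6889


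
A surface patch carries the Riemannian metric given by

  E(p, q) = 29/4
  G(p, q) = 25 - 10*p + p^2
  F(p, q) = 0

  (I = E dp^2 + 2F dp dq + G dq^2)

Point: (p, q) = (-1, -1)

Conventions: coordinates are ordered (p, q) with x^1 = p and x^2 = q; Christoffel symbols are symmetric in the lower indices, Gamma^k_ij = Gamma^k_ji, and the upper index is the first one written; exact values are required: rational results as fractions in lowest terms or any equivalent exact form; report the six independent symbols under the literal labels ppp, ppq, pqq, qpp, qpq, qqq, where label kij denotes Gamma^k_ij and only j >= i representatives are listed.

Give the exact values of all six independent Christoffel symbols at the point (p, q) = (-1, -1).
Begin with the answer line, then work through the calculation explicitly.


Answer: Gamma_ppp = 0, Gamma_ppq = 0, Gamma_pqq = 24/29, Gamma_qpp = 0, Gamma_qpq = -1/6, Gamma_qqq = 0

E = 29/4, F = 0, G = 36 at the point
E_p = 0, E_q = 0, F_p = 0, F_q = 0, G_p = -12, G_q = 0
EG - F^2 = 261;  g^inv = (1/261) * [[36, 0], [0, 29/4]]
first-kind symbols [ij,l] = (1/2)(d_i g_jl + d_j g_il - d_l g_ij): [pp,p] = E_p/2 = 0, [pp,q] = F_p - E_q/2 = 0, [pq,p] = E_q/2 = 0, [pq,q] = G_p/2 = -6, [qq,p] = F_q - G_p/2 = 6, [qq,q] = G_q/2 = 0
Gamma^p_ij = (G*[ij,p] - F*[ij,q])/(EG - F^2), Gamma^q_ij = (E*[ij,q] - F*[ij,p])/(EG - F^2)


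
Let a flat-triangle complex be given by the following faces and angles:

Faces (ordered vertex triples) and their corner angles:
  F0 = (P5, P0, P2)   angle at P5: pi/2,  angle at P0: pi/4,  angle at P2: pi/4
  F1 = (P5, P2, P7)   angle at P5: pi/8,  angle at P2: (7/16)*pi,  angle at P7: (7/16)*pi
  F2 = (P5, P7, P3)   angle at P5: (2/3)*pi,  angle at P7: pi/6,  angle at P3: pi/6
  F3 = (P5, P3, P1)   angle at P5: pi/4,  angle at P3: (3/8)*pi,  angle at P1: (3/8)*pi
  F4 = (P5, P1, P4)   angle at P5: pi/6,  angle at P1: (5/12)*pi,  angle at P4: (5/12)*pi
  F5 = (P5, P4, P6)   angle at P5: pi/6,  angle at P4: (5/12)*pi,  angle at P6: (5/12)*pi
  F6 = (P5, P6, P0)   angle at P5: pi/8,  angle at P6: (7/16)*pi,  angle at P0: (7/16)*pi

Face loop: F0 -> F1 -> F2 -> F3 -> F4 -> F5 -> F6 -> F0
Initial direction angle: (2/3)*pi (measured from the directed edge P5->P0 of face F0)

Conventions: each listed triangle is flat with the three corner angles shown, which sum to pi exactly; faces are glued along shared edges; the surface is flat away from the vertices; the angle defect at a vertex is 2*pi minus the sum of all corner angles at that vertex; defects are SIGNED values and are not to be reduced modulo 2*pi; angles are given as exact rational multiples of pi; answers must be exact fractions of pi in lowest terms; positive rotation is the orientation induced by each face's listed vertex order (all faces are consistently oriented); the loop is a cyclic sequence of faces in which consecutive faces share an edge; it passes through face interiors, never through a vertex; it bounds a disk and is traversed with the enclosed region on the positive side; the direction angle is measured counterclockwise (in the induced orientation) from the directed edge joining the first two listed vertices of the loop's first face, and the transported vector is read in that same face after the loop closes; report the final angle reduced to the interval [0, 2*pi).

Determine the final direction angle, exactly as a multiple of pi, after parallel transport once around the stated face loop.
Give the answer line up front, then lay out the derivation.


Answer: final direction angle = (2/3)*pi

enclosed vertex P5: corner angles sum to 2*pi, defect = 2*pi - 2*pi = 0
summing the enclosed defects onto the initial angle, mod 2*pi in the induced orientation:
final angle = (2/3)*pi + 0 = (2/3)*pi (mod 2*pi)


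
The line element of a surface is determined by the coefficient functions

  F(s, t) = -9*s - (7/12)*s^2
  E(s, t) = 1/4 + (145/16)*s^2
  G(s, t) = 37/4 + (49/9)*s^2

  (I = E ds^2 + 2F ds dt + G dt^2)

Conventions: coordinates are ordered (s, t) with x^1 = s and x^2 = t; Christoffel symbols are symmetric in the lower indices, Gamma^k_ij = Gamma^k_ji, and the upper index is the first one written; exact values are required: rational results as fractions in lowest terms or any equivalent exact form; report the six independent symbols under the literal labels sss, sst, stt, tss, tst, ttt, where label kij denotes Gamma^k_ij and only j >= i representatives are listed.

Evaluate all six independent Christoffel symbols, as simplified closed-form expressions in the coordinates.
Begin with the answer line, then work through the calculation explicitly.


Answer: Gamma_sss = (28028*s^3 - 9072*s^2 + 1629*s)/(28224*s^4 - 6048*s^3 + 2413*s^2 + 1332), Gamma_sst = (5488*s^3 + 84672*s^2)/(84672*s^4 - 18144*s^3 + 7239*s^2 + 3996), Gamma_stt = (-153664*s^3 - 261072*s)/(254016*s^4 - 54432*s^3 + 21717*s^2 + 11988), Gamma_tss = (-3045*s^3 - 168*s - 1296)/(28224*s^4 - 6048*s^3 + 2413*s^2 + 1332), Gamma_tst = (28420*s^3 + 784*s)/(28224*s^4 - 6048*s^3 + 2413*s^2 + 1332), Gamma_ttt = (-5488*s^3 - 84672*s^2)/(84672*s^4 - 18144*s^3 + 7239*s^2 + 3996)

E = 1/4 + (145/16)*s^2; F = -9*s - (7/12)*s^2; G = 37/4 + (49/9)*s^2
Gamma^k_ij = (1/2) g^{kl} (d_i g_jl + d_j g_il - d_l g_ij), with g^inv = (1/(EG-F^2)) [[G, -F], [-F, E]]
first partials: E_s = (145/8)*s, E_t = 0, F_s = -9 - (7/6)*s, F_t = 0, G_s = (98/9)*s, G_t = 0
D = EG - F^2 = 37/16 + (2413/576)*s^2 - (21/2)*s^3 + 49*s^4
expanded: Gamma^s_ss = (G E_s - 2F F_s + F E_t)/(2D), Gamma^s_st = (G E_t - F G_s)/(2D), Gamma^s_tt = (2G F_t - G G_s - F G_t)/(2D), Gamma^t_ss = (2E F_s - E E_t - F E_s)/(2D), Gamma^t_st = (E G_s - F E_t)/(2D), Gamma^t_tt = (E G_t - 2F F_t + F G_s)/(2D); substitute and cancel common factors


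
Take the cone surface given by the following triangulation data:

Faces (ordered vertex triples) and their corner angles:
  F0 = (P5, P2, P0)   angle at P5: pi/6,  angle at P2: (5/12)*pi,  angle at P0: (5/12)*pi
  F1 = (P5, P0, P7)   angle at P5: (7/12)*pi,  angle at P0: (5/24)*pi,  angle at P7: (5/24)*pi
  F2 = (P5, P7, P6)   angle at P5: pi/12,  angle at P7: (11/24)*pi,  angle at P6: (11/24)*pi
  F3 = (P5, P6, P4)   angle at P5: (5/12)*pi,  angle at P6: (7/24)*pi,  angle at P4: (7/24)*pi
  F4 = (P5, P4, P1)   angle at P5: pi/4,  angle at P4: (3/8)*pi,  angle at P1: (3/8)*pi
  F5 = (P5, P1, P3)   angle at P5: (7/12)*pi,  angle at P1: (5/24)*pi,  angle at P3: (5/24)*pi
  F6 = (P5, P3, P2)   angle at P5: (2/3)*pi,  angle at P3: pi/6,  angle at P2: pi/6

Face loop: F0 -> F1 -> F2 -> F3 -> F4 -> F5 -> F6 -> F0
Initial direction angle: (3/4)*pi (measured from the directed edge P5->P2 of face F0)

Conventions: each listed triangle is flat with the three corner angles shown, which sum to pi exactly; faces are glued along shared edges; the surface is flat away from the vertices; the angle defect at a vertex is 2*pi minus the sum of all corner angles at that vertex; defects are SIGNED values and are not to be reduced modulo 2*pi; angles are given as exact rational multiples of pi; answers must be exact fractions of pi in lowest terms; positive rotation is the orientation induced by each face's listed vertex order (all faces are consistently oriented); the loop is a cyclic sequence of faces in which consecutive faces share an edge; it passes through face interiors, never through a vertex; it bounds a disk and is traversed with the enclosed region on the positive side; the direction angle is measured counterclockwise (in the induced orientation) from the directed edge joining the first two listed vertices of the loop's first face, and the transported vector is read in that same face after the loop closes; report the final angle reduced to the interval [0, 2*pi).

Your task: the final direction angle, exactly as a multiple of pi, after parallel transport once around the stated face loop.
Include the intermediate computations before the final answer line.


enclosed vertex P5: corner angles sum to (11/4)*pi, defect = 2*pi - (11/4)*pi = (-3/4)*pi
the rotation equals the total enclosed defect, so the final angle is initial + defects (mod 2*pi)
final angle = (3/4)*pi - (3/4)*pi = 0 (mod 2*pi)

Answer: final direction angle = 0
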